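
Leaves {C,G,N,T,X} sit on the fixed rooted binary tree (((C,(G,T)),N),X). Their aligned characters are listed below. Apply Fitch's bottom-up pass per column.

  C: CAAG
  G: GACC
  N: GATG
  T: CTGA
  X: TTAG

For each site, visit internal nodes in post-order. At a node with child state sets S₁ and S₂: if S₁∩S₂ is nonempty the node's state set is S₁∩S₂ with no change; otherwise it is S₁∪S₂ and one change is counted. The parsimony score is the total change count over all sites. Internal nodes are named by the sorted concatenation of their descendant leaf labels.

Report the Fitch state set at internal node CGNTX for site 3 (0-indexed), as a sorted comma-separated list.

G

GT@0: {G} ∪ {C} = {C,G} (union, +1)
CGT@0: {C} ∩ {C,G} = {C} (intersection, +0)
CGNT@0: {C} ∪ {G} = {C,G} (union, +1)
CGNTX@0: {C,G} ∪ {T} = {C,G,T} (union, +1)
GT@1: {A} ∪ {T} = {A,T} (union, +1)
CGT@1: {A} ∩ {A,T} = {A} (intersection, +0)
CGNT@1: {A} ∩ {A} = {A} (intersection, +0)
CGNTX@1: {A} ∪ {T} = {A,T} (union, +1)
GT@2: {C} ∪ {G} = {C,G} (union, +1)
CGT@2: {A} ∪ {C,G} = {A,C,G} (union, +1)
CGNT@2: {A,C,G} ∪ {T} = {A,C,G,T} (union, +1)
CGNTX@2: {A,C,G,T} ∩ {A} = {A} (intersection, +0)
GT@3: {C} ∪ {A} = {A,C} (union, +1)
CGT@3: {G} ∪ {A,C} = {A,C,G} (union, +1)
CGNT@3: {A,C,G} ∩ {G} = {G} (intersection, +0)
CGNTX@3: {G} ∩ {G} = {G} (intersection, +0)
per-site changes: [3, 2, 3, 2]; total = 10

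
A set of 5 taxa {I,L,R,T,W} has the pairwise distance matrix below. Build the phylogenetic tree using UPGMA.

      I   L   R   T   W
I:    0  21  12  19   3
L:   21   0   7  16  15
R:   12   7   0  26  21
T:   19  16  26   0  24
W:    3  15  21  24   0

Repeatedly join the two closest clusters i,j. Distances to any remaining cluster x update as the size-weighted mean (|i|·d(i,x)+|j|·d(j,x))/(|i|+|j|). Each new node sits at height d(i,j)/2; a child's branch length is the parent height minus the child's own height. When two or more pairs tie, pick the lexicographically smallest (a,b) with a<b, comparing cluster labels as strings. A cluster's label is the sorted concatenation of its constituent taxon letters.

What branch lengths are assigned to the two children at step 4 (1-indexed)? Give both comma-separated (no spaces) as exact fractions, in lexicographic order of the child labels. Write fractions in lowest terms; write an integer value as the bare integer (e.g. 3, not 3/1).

2,85/8

step 1: merge (I,W) at d=3; branch lengths I→3/2, W→3/2; new cluster IW
  updated: d(IW,L)=18, d(IW,R)=33/2, d(IW,T)=43/2
step 2: merge (L,R) at d=7; branch lengths L→7/2, R→7/2; new cluster LR
  updated: d(IW,LR)=69/4, d(LR,T)=21
step 3: merge (IW,LR) at d=69/4; branch lengths IW→57/8, LR→41/8; new cluster ILRW
  updated: d(ILRW,T)=85/4
step 4: merge (ILRW,T) at d=85/4; branch lengths ILRW→2, T→85/8; new cluster ILRTW
final tree: (((I:3/2,W:3/2):57/8,(L:7/2,R:7/2):41/8):2,T:85/8)
total length: 279/8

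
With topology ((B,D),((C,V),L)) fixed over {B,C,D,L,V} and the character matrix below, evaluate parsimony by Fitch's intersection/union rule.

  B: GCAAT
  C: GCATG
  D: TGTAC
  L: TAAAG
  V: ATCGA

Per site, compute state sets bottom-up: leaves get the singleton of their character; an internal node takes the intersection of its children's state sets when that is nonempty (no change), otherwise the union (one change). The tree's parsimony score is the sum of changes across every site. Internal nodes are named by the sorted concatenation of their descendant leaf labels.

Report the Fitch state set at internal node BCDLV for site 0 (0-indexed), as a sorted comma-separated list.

G,T

[col 0] BD: children B:{G}, D:{T} ∪→ {G,T}; cost 1
[col 0] CV: children C:{G}, V:{A} ∪→ {A,G}; cost 1
[col 0] CLV: children CV:{A,G}, L:{T} ∪→ {A,G,T}; cost 1
[col 0] BCDLV: children BD:{G,T}, CLV:{A,G,T} ∩→ {G,T}; cost 0
[col 1] BD: children B:{C}, D:{G} ∪→ {C,G}; cost 1
[col 1] CV: children C:{C}, V:{T} ∪→ {C,T}; cost 1
[col 1] CLV: children CV:{C,T}, L:{A} ∪→ {A,C,T}; cost 1
[col 1] BCDLV: children BD:{C,G}, CLV:{A,C,T} ∩→ {C}; cost 0
[col 2] BD: children B:{A}, D:{T} ∪→ {A,T}; cost 1
[col 2] CV: children C:{A}, V:{C} ∪→ {A,C}; cost 1
[col 2] CLV: children CV:{A,C}, L:{A} ∩→ {A}; cost 0
[col 2] BCDLV: children BD:{A,T}, CLV:{A} ∩→ {A}; cost 0
[col 3] BD: children B:{A}, D:{A} ∩→ {A}; cost 0
[col 3] CV: children C:{T}, V:{G} ∪→ {G,T}; cost 1
[col 3] CLV: children CV:{G,T}, L:{A} ∪→ {A,G,T}; cost 1
[col 3] BCDLV: children BD:{A}, CLV:{A,G,T} ∩→ {A}; cost 0
[col 4] BD: children B:{T}, D:{C} ∪→ {C,T}; cost 1
[col 4] CV: children C:{G}, V:{A} ∪→ {A,G}; cost 1
[col 4] CLV: children CV:{A,G}, L:{G} ∩→ {G}; cost 0
[col 4] BCDLV: children BD:{C,T}, CLV:{G} ∪→ {C,G,T}; cost 1
per-site changes: [3, 3, 2, 2, 3]; total = 13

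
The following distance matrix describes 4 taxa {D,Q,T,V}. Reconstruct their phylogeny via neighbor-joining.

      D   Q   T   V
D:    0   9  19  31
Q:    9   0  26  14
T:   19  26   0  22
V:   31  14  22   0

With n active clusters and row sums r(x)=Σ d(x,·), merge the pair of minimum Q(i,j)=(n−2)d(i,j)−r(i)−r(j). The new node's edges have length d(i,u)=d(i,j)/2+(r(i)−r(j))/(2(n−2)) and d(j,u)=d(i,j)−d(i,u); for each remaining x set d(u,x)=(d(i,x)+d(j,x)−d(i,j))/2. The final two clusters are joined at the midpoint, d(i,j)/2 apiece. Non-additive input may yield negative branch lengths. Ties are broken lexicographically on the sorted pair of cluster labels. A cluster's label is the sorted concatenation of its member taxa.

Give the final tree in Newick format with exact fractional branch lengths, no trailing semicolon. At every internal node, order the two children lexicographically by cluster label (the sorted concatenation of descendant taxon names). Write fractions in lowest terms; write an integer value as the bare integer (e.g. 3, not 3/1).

(((D:7,Q:2):7,T:11):11/2,V:11/2)

iteration 1: select D,Q (d=9, Q=-90); attach at lengths (7, 2); label the merged cluster DQ
  updated: d(DQ,T)=18, d(DQ,V)=18
iteration 2: select DQ,T (d=18, Q=-58); attach at lengths (7, 11); label the merged cluster DQT
  updated: d(DQT,V)=11
iteration 3: select DQT,V (d=11); attach at lengths (11/2, 11/2); label the merged cluster DQTV
final tree: (((D:7,Q:2):7,T:11):11/2,V:11/2)
total length: 38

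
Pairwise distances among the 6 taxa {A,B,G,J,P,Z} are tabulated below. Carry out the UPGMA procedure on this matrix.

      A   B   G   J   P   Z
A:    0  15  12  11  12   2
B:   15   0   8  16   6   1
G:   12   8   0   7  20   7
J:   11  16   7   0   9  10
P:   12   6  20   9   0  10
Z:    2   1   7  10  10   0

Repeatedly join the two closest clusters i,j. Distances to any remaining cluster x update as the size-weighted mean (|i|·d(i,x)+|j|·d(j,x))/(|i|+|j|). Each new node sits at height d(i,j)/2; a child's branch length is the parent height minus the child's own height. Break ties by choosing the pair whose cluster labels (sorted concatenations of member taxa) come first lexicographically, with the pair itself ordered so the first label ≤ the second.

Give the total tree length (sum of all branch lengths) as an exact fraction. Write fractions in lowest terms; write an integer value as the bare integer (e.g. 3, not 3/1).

step 1: merge (B,Z) at d=1; branch lengths B→1/2, Z→1/2; new cluster BZ
  updated: d(A,BZ)=17/2, d(BZ,G)=15/2, d(BZ,J)=13, d(BZ,P)=8
step 2: merge (G,J) at d=7; branch lengths G→7/2, J→7/2; new cluster GJ
  updated: d(A,GJ)=23/2, d(BZ,GJ)=41/4, d(GJ,P)=29/2
step 3: merge (BZ,P) at d=8; branch lengths BZ→7/2, P→4; new cluster BPZ
  updated: d(A,BPZ)=29/3, d(BPZ,GJ)=35/3
step 4: merge (A,BPZ) at d=29/3; branch lengths A→29/6, BPZ→5/6; new cluster ABPZ
  updated: d(ABPZ,GJ)=93/8
step 5: merge (ABPZ,GJ) at d=93/8; branch lengths ABPZ→47/48, GJ→37/16; new cluster ABGJPZ
final tree: ((A:29/6,((B:1/2,Z:1/2):7/2,P:4):5/6):47/48,(G:7/2,J:7/2):37/16)
total length: 587/24

587/24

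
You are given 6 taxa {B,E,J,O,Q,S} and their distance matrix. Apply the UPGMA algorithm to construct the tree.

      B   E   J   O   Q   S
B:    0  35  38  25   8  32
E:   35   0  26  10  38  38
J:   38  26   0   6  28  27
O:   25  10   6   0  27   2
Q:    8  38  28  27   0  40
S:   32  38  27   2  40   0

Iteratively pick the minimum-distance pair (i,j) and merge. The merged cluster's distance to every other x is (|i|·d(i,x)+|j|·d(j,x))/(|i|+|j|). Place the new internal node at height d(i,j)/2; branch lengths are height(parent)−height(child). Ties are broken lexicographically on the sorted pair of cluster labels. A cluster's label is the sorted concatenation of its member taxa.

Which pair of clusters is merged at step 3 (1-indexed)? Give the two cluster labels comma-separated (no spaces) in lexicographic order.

iteration 1: select O,S (d=2); attach at lengths (1, 1); label the merged cluster OS
  updated: d(B,OS)=57/2, d(E,OS)=24, d(J,OS)=33/2, d(OS,Q)=67/2
iteration 2: select B,Q (d=8); attach at lengths (4, 4); label the merged cluster BQ
  updated: d(BQ,E)=73/2, d(BQ,J)=33, d(BQ,OS)=31
iteration 3: select J,OS (d=33/2); attach at lengths (33/4, 29/4); label the merged cluster JOS
  updated: d(BQ,JOS)=95/3, d(E,JOS)=74/3
iteration 4: select E,JOS (d=74/3); attach at lengths (37/3, 49/12); label the merged cluster EJOS
  updated: d(BQ,EJOS)=263/8
iteration 5: select BQ,EJOS (d=263/8); attach at lengths (199/16, 197/48); label the merged cluster BEJOQS
final tree: ((B:4,Q:4):199/16,(E:37/3,(J:33/4,(O:1,S:1):29/4):49/12):197/48)
total length: 1403/24

J,OS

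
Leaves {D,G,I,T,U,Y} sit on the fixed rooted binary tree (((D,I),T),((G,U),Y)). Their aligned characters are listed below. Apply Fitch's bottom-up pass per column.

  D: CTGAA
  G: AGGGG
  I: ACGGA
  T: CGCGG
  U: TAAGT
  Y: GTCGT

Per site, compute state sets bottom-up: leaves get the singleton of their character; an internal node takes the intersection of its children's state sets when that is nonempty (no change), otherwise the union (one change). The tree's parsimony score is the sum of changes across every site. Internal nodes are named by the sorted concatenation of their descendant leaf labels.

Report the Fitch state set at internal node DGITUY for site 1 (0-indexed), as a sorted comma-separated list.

site 0, node DI: D={C} ∪ I={A} → {A,C} (+1)
site 0, node DIT: DI={A,C} ∩ T={C} → {C} (+0)
site 0, node GU: G={A} ∪ U={T} → {A,T} (+1)
site 0, node GUY: GU={A,T} ∪ Y={G} → {A,G,T} (+1)
site 0, node DGITUY: DIT={C} ∪ GUY={A,G,T} → {A,C,G,T} (+1)
site 1, node DI: D={T} ∪ I={C} → {C,T} (+1)
site 1, node DIT: DI={C,T} ∪ T={G} → {C,G,T} (+1)
site 1, node GU: G={G} ∪ U={A} → {A,G} (+1)
site 1, node GUY: GU={A,G} ∪ Y={T} → {A,G,T} (+1)
site 1, node DGITUY: DIT={C,G,T} ∩ GUY={A,G,T} → {G,T} (+0)
site 2, node DI: D={G} ∩ I={G} → {G} (+0)
site 2, node DIT: DI={G} ∪ T={C} → {C,G} (+1)
site 2, node GU: G={G} ∪ U={A} → {A,G} (+1)
site 2, node GUY: GU={A,G} ∪ Y={C} → {A,C,G} (+1)
site 2, node DGITUY: DIT={C,G} ∩ GUY={A,C,G} → {C,G} (+0)
site 3, node DI: D={A} ∪ I={G} → {A,G} (+1)
site 3, node DIT: DI={A,G} ∩ T={G} → {G} (+0)
site 3, node GU: G={G} ∩ U={G} → {G} (+0)
site 3, node GUY: GU={G} ∩ Y={G} → {G} (+0)
site 3, node DGITUY: DIT={G} ∩ GUY={G} → {G} (+0)
site 4, node DI: D={A} ∩ I={A} → {A} (+0)
site 4, node DIT: DI={A} ∪ T={G} → {A,G} (+1)
site 4, node GU: G={G} ∪ U={T} → {G,T} (+1)
site 4, node GUY: GU={G,T} ∩ Y={T} → {T} (+0)
site 4, node DGITUY: DIT={A,G} ∪ GUY={T} → {A,G,T} (+1)
per-site changes: [4, 4, 3, 1, 3]; total = 15

G,T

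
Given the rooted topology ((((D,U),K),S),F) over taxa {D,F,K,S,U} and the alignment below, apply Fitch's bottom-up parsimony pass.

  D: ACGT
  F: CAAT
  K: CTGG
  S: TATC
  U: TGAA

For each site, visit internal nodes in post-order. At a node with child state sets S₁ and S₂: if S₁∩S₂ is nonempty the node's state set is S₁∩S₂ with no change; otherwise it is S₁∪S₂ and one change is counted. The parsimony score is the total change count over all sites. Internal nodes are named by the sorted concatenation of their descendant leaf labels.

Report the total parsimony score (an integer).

12

DU@0: {A} ∪ {T} = {A,T} (union, +1)
DKU@0: {A,T} ∪ {C} = {A,C,T} (union, +1)
DKSU@0: {A,C,T} ∩ {T} = {T} (intersection, +0)
DFKSU@0: {T} ∪ {C} = {C,T} (union, +1)
DU@1: {C} ∪ {G} = {C,G} (union, +1)
DKU@1: {C,G} ∪ {T} = {C,G,T} (union, +1)
DKSU@1: {C,G,T} ∪ {A} = {A,C,G,T} (union, +1)
DFKSU@1: {A,C,G,T} ∩ {A} = {A} (intersection, +0)
DU@2: {G} ∪ {A} = {A,G} (union, +1)
DKU@2: {A,G} ∩ {G} = {G} (intersection, +0)
DKSU@2: {G} ∪ {T} = {G,T} (union, +1)
DFKSU@2: {G,T} ∪ {A} = {A,G,T} (union, +1)
DU@3: {T} ∪ {A} = {A,T} (union, +1)
DKU@3: {A,T} ∪ {G} = {A,G,T} (union, +1)
DKSU@3: {A,G,T} ∪ {C} = {A,C,G,T} (union, +1)
DFKSU@3: {A,C,G,T} ∩ {T} = {T} (intersection, +0)
per-site changes: [3, 3, 3, 3]; total = 12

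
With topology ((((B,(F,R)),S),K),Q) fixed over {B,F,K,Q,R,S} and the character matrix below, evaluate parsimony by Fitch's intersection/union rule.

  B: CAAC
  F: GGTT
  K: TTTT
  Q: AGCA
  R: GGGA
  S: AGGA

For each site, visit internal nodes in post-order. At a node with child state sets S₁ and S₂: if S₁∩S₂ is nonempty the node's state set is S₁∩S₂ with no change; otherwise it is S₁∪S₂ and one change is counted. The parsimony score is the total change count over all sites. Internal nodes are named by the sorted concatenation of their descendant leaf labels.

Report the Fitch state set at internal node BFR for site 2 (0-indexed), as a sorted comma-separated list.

FR@0: {G} ∩ {G} = {G} (intersection, +0)
BFR@0: {C} ∪ {G} = {C,G} (union, +1)
BFRS@0: {C,G} ∪ {A} = {A,C,G} (union, +1)
BFKRS@0: {A,C,G} ∪ {T} = {A,C,G,T} (union, +1)
BFKQRS@0: {A,C,G,T} ∩ {A} = {A} (intersection, +0)
FR@1: {G} ∩ {G} = {G} (intersection, +0)
BFR@1: {A} ∪ {G} = {A,G} (union, +1)
BFRS@1: {A,G} ∩ {G} = {G} (intersection, +0)
BFKRS@1: {G} ∪ {T} = {G,T} (union, +1)
BFKQRS@1: {G,T} ∩ {G} = {G} (intersection, +0)
FR@2: {T} ∪ {G} = {G,T} (union, +1)
BFR@2: {A} ∪ {G,T} = {A,G,T} (union, +1)
BFRS@2: {A,G,T} ∩ {G} = {G} (intersection, +0)
BFKRS@2: {G} ∪ {T} = {G,T} (union, +1)
BFKQRS@2: {G,T} ∪ {C} = {C,G,T} (union, +1)
FR@3: {T} ∪ {A} = {A,T} (union, +1)
BFR@3: {C} ∪ {A,T} = {A,C,T} (union, +1)
BFRS@3: {A,C,T} ∩ {A} = {A} (intersection, +0)
BFKRS@3: {A} ∪ {T} = {A,T} (union, +1)
BFKQRS@3: {A,T} ∩ {A} = {A} (intersection, +0)
per-site changes: [3, 2, 4, 3]; total = 12

A,G,T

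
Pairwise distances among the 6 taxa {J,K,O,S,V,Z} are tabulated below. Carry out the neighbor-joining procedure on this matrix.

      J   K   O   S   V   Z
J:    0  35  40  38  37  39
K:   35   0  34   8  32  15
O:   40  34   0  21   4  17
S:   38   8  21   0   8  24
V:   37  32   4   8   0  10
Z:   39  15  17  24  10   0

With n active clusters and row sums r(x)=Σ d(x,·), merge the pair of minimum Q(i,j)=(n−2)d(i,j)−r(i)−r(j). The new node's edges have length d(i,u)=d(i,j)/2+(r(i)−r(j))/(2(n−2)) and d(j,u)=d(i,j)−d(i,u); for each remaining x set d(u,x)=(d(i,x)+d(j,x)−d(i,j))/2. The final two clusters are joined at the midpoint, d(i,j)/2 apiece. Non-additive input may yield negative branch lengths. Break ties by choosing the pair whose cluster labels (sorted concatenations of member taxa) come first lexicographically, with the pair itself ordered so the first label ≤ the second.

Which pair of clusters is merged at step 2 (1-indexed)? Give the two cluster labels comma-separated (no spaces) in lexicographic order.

O,V

step 1: merge (K,S) at d=8, Q=-191; branch lengths K→57/8, S→7/8; new cluster KS
  updated: d(J,KS)=65/2, d(KS,O)=47/2, d(KS,V)=16, d(KS,Z)=31/2
step 2: merge (O,V) at d=4, Q=-279/2; branch lengths O→59/12, V→-11/12; new cluster OV
  updated: d(J,OV)=73/2, d(KS,OV)=71/4, d(OV,Z)=23/2
step 3: merge (J,KS) at d=65/2, Q=-435/4; branch lengths J→429/16, KS→91/16; new cluster JKS
  updated: d(JKS,OV)=87/8, d(JKS,Z)=11
step 4: merge (JKS,OV) at d=87/8, Q=-267/8; branch lengths JKS→83/16, OV→91/16; new cluster JKOSV
  updated: d(JKOSV,Z)=93/16
step 5: merge (JKOSV,Z) at d=93/16; branch lengths JKOSV→93/32, Z→93/32; new cluster JKOSVZ
final tree: (((J:429/16,(K:57/8,S:7/8):91/16):83/16,(O:59/12,V:-11/12):91/16):93/32,Z:93/32)
total length: 979/16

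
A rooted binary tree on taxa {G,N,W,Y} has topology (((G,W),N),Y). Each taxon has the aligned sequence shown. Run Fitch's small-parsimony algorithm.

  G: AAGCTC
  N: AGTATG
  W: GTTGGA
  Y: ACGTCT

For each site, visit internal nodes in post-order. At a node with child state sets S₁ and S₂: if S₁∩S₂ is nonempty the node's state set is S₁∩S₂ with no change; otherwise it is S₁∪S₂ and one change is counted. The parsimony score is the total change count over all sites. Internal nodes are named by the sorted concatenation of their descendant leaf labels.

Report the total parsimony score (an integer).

site 0, node GW: G={A} ∪ W={G} → {A,G} (+1)
site 0, node GNW: GW={A,G} ∩ N={A} → {A} (+0)
site 0, node GNWY: GNW={A} ∩ Y={A} → {A} (+0)
site 1, node GW: G={A} ∪ W={T} → {A,T} (+1)
site 1, node GNW: GW={A,T} ∪ N={G} → {A,G,T} (+1)
site 1, node GNWY: GNW={A,G,T} ∪ Y={C} → {A,C,G,T} (+1)
site 2, node GW: G={G} ∪ W={T} → {G,T} (+1)
site 2, node GNW: GW={G,T} ∩ N={T} → {T} (+0)
site 2, node GNWY: GNW={T} ∪ Y={G} → {G,T} (+1)
site 3, node GW: G={C} ∪ W={G} → {C,G} (+1)
site 3, node GNW: GW={C,G} ∪ N={A} → {A,C,G} (+1)
site 3, node GNWY: GNW={A,C,G} ∪ Y={T} → {A,C,G,T} (+1)
site 4, node GW: G={T} ∪ W={G} → {G,T} (+1)
site 4, node GNW: GW={G,T} ∩ N={T} → {T} (+0)
site 4, node GNWY: GNW={T} ∪ Y={C} → {C,T} (+1)
site 5, node GW: G={C} ∪ W={A} → {A,C} (+1)
site 5, node GNW: GW={A,C} ∪ N={G} → {A,C,G} (+1)
site 5, node GNWY: GNW={A,C,G} ∪ Y={T} → {A,C,G,T} (+1)
per-site changes: [1, 3, 2, 3, 2, 3]; total = 14

14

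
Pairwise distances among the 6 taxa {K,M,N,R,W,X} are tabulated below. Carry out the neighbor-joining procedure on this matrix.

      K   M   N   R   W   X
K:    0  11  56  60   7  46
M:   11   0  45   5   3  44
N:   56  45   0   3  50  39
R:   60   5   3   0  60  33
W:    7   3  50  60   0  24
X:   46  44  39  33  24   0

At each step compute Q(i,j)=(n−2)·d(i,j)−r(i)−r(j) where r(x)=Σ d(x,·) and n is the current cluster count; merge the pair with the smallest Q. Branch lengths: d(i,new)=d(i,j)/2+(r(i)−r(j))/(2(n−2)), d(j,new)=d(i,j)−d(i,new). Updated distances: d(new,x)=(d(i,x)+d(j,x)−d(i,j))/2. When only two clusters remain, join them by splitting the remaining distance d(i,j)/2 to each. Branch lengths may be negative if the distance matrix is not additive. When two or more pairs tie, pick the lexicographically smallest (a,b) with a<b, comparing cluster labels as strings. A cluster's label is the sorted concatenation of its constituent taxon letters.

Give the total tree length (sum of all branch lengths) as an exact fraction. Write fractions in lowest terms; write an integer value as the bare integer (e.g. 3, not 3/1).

533/8

step 1: merge (N,R) at d=3, Q=-342; branch lengths N→11/2, R→-5/2; new cluster NR
  updated: d(K,NR)=113/2, d(M,NR)=47/2, d(NR,W)=107/2, d(NR,X)=69/2
step 2: merge (NR,X) at d=69/2, Q=-213; branch lengths NR→41/2, X→14; new cluster NRX
  updated: d(K,NRX)=34, d(M,NRX)=33/2, d(NRX,W)=43/2
step 3: merge (K,W) at d=7, Q=-139/2; branch lengths K→69/8, W→-13/8; new cluster KW
  updated: d(KW,M)=7/2, d(KW,NRX)=97/4
step 4: merge (KW,M) at d=7/2, Q=-177/4; branch lengths KW→45/8, M→-17/8; new cluster KMW
  updated: d(KMW,NRX)=149/8
step 5: merge (KMW,NRX) at d=149/8; branch lengths KMW→149/16, NRX→149/16; new cluster KMNRWX
final tree: (((K:69/8,W:-13/8):45/8,M:-17/8):149/16,((N:11/2,R:-5/2):41/2,X:14):149/16)
total length: 533/8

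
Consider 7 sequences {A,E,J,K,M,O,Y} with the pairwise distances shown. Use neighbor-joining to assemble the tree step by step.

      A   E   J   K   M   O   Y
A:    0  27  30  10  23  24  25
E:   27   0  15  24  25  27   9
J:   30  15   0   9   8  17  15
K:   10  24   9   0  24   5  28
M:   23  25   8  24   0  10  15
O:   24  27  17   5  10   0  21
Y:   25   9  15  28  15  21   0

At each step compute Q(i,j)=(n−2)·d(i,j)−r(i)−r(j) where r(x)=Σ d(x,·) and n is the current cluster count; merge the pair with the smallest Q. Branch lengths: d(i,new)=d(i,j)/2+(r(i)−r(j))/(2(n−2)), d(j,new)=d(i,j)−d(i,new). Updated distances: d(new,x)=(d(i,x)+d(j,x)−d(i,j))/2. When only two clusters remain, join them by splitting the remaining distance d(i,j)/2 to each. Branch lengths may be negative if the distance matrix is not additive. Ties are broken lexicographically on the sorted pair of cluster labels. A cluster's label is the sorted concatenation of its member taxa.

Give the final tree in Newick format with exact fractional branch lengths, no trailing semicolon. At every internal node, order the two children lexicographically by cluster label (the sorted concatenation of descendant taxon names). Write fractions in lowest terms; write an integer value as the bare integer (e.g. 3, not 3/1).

(((((A:79/8,K:1/8):21/4,O:17/4):79/16,M:73/16):31/16,(E:59/10,Y:31/10):123/16):45/32,J:45/32)

step 1: merge (E,Y) at d=9, Q=-195; branch lengths E→59/10, Y→31/10; new cluster EY
  updated: d(A,EY)=43/2, d(EY,J)=21/2, d(EY,K)=43/2, d(EY,M)=31/2, d(EY,O)=39/2
step 2: merge (A,K) at d=10, Q=-138; branch lengths A→79/8, K→1/8; new cluster AK
  updated: d(AK,EY)=33/2, d(AK,J)=29/2, d(AK,M)=37/2, d(AK,O)=19/2
step 3: merge (AK,O) at d=19/2, Q=-173/2; branch lengths AK→21/4, O→17/4; new cluster AKO
  updated: d(AKO,EY)=53/4, d(AKO,J)=11, d(AKO,M)=19/2
step 4: merge (AKO,M) at d=19/2, Q=-191/4; branch lengths AKO→79/16, M→73/16; new cluster AKMO
  updated: d(AKMO,EY)=77/8, d(AKMO,J)=19/4
step 5: merge (AKMO,EY) at d=77/8, Q=-199/8; branch lengths AKMO→31/16, EY→123/16; new cluster AEKMOY
  updated: d(AEKMOY,J)=45/16
step 6: merge (AEKMOY,J) at d=45/16; branch lengths AEKMOY→45/32, J→45/32; new cluster AEJKMOY
final tree: (((((A:79/8,K:1/8):21/4,O:17/4):79/16,M:73/16):31/16,(E:59/10,Y:31/10):123/16):45/32,J:45/32)
total length: 807/16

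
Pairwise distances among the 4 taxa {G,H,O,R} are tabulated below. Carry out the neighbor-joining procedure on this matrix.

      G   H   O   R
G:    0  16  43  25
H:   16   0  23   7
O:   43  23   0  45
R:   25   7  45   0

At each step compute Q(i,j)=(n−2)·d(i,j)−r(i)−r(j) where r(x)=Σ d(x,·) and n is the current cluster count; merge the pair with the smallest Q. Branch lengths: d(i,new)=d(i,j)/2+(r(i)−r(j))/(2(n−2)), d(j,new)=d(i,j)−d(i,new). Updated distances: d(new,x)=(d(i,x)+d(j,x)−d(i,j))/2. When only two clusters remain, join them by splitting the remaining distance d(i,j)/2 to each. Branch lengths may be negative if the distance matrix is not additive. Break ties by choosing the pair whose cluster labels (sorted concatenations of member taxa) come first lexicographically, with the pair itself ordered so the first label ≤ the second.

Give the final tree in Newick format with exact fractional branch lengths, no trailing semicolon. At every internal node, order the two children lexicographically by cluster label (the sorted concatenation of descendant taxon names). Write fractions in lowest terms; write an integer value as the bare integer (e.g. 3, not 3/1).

(((G:57/4,R:43/4):15/4,H:-19/4):111/8,O:111/8)

step 1: merge (G,R) at d=25, Q=-111; branch lengths G→57/4, R→43/4; new cluster GR
  updated: d(GR,H)=-1, d(GR,O)=63/2
step 2: merge (GR,H) at d=-1, Q=-107/2; branch lengths GR→15/4, H→-19/4; new cluster GHR
  updated: d(GHR,O)=111/4
step 3: merge (GHR,O) at d=111/4; branch lengths GHR→111/8, O→111/8; new cluster GHOR
final tree: (((G:57/4,R:43/4):15/4,H:-19/4):111/8,O:111/8)
total length: 207/4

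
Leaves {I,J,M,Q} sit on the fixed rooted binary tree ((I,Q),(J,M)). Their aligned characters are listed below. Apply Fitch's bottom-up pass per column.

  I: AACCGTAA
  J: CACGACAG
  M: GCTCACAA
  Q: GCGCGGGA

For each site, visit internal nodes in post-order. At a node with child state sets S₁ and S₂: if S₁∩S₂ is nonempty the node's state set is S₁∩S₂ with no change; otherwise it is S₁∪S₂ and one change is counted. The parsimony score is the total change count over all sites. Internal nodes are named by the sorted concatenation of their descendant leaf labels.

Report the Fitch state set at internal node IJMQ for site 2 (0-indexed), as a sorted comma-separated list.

[col 0] IQ: children I:{A}, Q:{G} ∪→ {A,G}; cost 1
[col 0] JM: children J:{C}, M:{G} ∪→ {C,G}; cost 1
[col 0] IJMQ: children IQ:{A,G}, JM:{C,G} ∩→ {G}; cost 0
[col 1] IQ: children I:{A}, Q:{C} ∪→ {A,C}; cost 1
[col 1] JM: children J:{A}, M:{C} ∪→ {A,C}; cost 1
[col 1] IJMQ: children IQ:{A,C}, JM:{A,C} ∩→ {A,C}; cost 0
[col 2] IQ: children I:{C}, Q:{G} ∪→ {C,G}; cost 1
[col 2] JM: children J:{C}, M:{T} ∪→ {C,T}; cost 1
[col 2] IJMQ: children IQ:{C,G}, JM:{C,T} ∩→ {C}; cost 0
[col 3] IQ: children I:{C}, Q:{C} ∩→ {C}; cost 0
[col 3] JM: children J:{G}, M:{C} ∪→ {C,G}; cost 1
[col 3] IJMQ: children IQ:{C}, JM:{C,G} ∩→ {C}; cost 0
[col 4] IQ: children I:{G}, Q:{G} ∩→ {G}; cost 0
[col 4] JM: children J:{A}, M:{A} ∩→ {A}; cost 0
[col 4] IJMQ: children IQ:{G}, JM:{A} ∪→ {A,G}; cost 1
[col 5] IQ: children I:{T}, Q:{G} ∪→ {G,T}; cost 1
[col 5] JM: children J:{C}, M:{C} ∩→ {C}; cost 0
[col 5] IJMQ: children IQ:{G,T}, JM:{C} ∪→ {C,G,T}; cost 1
[col 6] IQ: children I:{A}, Q:{G} ∪→ {A,G}; cost 1
[col 6] JM: children J:{A}, M:{A} ∩→ {A}; cost 0
[col 6] IJMQ: children IQ:{A,G}, JM:{A} ∩→ {A}; cost 0
[col 7] IQ: children I:{A}, Q:{A} ∩→ {A}; cost 0
[col 7] JM: children J:{G}, M:{A} ∪→ {A,G}; cost 1
[col 7] IJMQ: children IQ:{A}, JM:{A,G} ∩→ {A}; cost 0
per-site changes: [2, 2, 2, 1, 1, 2, 1, 1]; total = 12

C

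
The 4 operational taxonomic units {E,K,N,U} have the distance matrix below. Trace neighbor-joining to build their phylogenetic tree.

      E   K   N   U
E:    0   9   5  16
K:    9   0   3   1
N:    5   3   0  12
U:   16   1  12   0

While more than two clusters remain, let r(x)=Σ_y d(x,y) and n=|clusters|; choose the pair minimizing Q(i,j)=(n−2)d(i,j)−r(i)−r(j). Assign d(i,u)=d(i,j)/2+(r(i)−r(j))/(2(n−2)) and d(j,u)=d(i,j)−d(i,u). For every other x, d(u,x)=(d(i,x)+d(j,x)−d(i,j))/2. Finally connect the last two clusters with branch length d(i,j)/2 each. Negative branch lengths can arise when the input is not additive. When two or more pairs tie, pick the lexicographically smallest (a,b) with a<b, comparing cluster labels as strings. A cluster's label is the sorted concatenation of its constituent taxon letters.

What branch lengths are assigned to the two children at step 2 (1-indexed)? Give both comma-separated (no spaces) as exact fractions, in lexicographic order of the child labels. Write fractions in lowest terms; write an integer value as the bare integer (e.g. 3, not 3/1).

7,-7/2

iteration 1: select E,N (d=5, Q=-40); attach at lengths (5, 0); label the merged cluster EN
  updated: d(EN,K)=7/2, d(EN,U)=23/2
iteration 2: select EN,K (d=7/2, Q=-16); attach at lengths (7, -7/2); label the merged cluster EKN
  updated: d(EKN,U)=9/2
iteration 3: select EKN,U (d=9/2); attach at lengths (9/4, 9/4); label the merged cluster EKNU
final tree: (((E:5,N:0):7,K:-7/2):9/4,U:9/4)
total length: 13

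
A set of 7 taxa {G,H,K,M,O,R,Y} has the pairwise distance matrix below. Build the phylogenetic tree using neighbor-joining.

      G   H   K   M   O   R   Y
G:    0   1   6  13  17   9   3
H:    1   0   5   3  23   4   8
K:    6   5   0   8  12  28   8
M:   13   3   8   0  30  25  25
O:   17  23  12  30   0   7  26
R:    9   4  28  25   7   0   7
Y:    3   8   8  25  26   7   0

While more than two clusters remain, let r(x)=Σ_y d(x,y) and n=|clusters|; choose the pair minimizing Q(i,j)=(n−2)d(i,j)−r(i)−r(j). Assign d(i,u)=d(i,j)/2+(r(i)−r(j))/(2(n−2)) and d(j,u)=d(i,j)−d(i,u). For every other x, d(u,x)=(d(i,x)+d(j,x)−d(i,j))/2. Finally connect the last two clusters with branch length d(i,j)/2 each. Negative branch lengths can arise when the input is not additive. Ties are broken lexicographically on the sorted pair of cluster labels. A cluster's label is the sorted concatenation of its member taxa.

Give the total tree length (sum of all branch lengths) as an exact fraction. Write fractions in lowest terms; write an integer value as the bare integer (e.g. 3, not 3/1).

1. join O+R (d=7, Q=-160) ⇒ OR; edges |O|=7, |R|=0
  updated: d(G,OR)=19/2, d(H,OR)=10, d(K,OR)=33/2, d(M,OR)=24, d(OR,Y)=13
2. join H+M (d=3, Q=-88) ⇒ HM; edges |H|=-17/4, |M|=29/4
  updated: d(G,HM)=11/2, d(HM,K)=5, d(HM,OR)=31/2, d(HM,Y)=15
3. join HM+K (d=5, Q=-123/2) ⇒ HKM; edges |HM|=41/12, |K|=19/12
  updated: d(G,HKM)=13/4, d(HKM,OR)=27/2, d(HKM,Y)=9
4. join G+HKM (d=13/4, Q=-35) ⇒ GHKM; edges |G|=-7/8, |HKM|=33/8
  updated: d(GHKM,OR)=79/8, d(GHKM,Y)=35/8
5. join GHKM+OR (d=79/8, Q=-109/4) ⇒ GHKMOR; edges |GHKM|=5/8, |OR|=37/4
  updated: d(GHKMOR,Y)=15/4
6. join GHKMOR+Y (d=15/4) ⇒ GHKMORY; edges |GHKMOR|=15/8, |Y|=15/8
final tree: (((G:-7/8,((H:-17/4,M:29/4):41/12,K:19/12):33/8):5/8,(O:7,R:0):37/4):15/8,Y:15/8)
total length: 255/8

255/8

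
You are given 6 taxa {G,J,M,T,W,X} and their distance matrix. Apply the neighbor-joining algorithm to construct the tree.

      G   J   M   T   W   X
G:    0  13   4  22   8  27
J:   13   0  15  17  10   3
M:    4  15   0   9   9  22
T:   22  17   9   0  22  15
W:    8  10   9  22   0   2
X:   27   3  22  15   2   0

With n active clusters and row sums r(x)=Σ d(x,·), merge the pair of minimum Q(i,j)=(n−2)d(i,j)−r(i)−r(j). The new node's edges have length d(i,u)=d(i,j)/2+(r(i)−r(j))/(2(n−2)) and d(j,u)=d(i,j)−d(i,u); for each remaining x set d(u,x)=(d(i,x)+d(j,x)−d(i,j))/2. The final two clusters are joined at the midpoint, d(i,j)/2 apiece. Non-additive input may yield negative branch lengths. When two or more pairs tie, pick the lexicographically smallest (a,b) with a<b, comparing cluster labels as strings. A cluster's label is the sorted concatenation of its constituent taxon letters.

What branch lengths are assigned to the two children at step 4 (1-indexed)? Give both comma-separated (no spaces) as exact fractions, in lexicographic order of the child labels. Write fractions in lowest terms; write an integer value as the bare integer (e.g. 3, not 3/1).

1. join G+M (d=4, Q=-117) ⇒ GM; edges |G|=31/8, |M|=1/8
  updated: d(GM,J)=12, d(GM,T)=27/2, d(GM,W)=13/2, d(GM,X)=45/2
2. join GM+T (d=27/2, Q=-163/2) ⇒ GMT; edges |GM|=55/12, |T|=107/12
  updated: d(GMT,J)=31/4, d(GMT,W)=15/2, d(GMT,X)=12
3. join GMT+J (d=31/4, Q=-65/2) ⇒ GJMT; edges |GMT|=11/2, |J|=9/4
  updated: d(GJMT,W)=39/8, d(GJMT,X)=29/8
4. join GJMT+W (d=39/8, Q=-21/2) ⇒ GJMTW; edges |GJMT|=13/4, |W|=13/8
  updated: d(GJMTW,X)=3/8
5. join GJMTW+X (d=3/8) ⇒ GJMTWX; edges |GJMTW|=3/16, |X|=3/16
final tree: (((((G:31/8,M:1/8):55/12,T:107/12):11/2,J:9/4):13/4,W:13/8):3/16,X:3/16)
total length: 61/2

13/4,13/8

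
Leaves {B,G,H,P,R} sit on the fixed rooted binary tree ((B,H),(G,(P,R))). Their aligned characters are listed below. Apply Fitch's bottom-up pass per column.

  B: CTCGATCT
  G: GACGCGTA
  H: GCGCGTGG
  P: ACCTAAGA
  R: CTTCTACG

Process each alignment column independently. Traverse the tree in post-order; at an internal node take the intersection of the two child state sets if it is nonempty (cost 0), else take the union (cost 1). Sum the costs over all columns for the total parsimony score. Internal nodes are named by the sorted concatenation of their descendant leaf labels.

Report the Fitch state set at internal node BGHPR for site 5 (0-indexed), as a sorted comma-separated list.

A,G,T

site 0, node BH: B={C} ∪ H={G} → {C,G} (+1)
site 0, node PR: P={A} ∪ R={C} → {A,C} (+1)
site 0, node GPR: G={G} ∪ PR={A,C} → {A,C,G} (+1)
site 0, node BGHPR: BH={C,G} ∩ GPR={A,C,G} → {C,G} (+0)
site 1, node BH: B={T} ∪ H={C} → {C,T} (+1)
site 1, node PR: P={C} ∪ R={T} → {C,T} (+1)
site 1, node GPR: G={A} ∪ PR={C,T} → {A,C,T} (+1)
site 1, node BGHPR: BH={C,T} ∩ GPR={A,C,T} → {C,T} (+0)
site 2, node BH: B={C} ∪ H={G} → {C,G} (+1)
site 2, node PR: P={C} ∪ R={T} → {C,T} (+1)
site 2, node GPR: G={C} ∩ PR={C,T} → {C} (+0)
site 2, node BGHPR: BH={C,G} ∩ GPR={C} → {C} (+0)
site 3, node BH: B={G} ∪ H={C} → {C,G} (+1)
site 3, node PR: P={T} ∪ R={C} → {C,T} (+1)
site 3, node GPR: G={G} ∪ PR={C,T} → {C,G,T} (+1)
site 3, node BGHPR: BH={C,G} ∩ GPR={C,G,T} → {C,G} (+0)
site 4, node BH: B={A} ∪ H={G} → {A,G} (+1)
site 4, node PR: P={A} ∪ R={T} → {A,T} (+1)
site 4, node GPR: G={C} ∪ PR={A,T} → {A,C,T} (+1)
site 4, node BGHPR: BH={A,G} ∩ GPR={A,C,T} → {A} (+0)
site 5, node BH: B={T} ∩ H={T} → {T} (+0)
site 5, node PR: P={A} ∩ R={A} → {A} (+0)
site 5, node GPR: G={G} ∪ PR={A} → {A,G} (+1)
site 5, node BGHPR: BH={T} ∪ GPR={A,G} → {A,G,T} (+1)
site 6, node BH: B={C} ∪ H={G} → {C,G} (+1)
site 6, node PR: P={G} ∪ R={C} → {C,G} (+1)
site 6, node GPR: G={T} ∪ PR={C,G} → {C,G,T} (+1)
site 6, node BGHPR: BH={C,G} ∩ GPR={C,G,T} → {C,G} (+0)
site 7, node BH: B={T} ∪ H={G} → {G,T} (+1)
site 7, node PR: P={A} ∪ R={G} → {A,G} (+1)
site 7, node GPR: G={A} ∩ PR={A,G} → {A} (+0)
site 7, node BGHPR: BH={G,T} ∪ GPR={A} → {A,G,T} (+1)
per-site changes: [3, 3, 2, 3, 3, 2, 3, 3]; total = 22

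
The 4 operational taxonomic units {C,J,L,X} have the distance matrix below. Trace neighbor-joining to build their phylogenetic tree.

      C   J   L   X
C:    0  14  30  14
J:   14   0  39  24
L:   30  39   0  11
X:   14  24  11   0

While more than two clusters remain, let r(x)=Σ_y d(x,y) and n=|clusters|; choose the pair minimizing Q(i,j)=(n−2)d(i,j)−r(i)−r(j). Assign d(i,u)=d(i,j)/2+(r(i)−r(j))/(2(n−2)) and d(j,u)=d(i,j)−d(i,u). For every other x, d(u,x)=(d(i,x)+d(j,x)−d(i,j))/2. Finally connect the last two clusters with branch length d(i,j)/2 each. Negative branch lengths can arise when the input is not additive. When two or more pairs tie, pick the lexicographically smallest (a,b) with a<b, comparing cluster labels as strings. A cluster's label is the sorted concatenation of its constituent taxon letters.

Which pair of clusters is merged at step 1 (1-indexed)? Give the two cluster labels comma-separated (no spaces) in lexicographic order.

iteration 1: select C,J (d=14, Q=-107); attach at lengths (9/4, 47/4); label the merged cluster CJ
  updated: d(CJ,L)=55/2, d(CJ,X)=12
iteration 2: select CJ,L (d=55/2, Q=-101/2); attach at lengths (57/4, 53/4); label the merged cluster CJL
  updated: d(CJL,X)=-9/4
iteration 3: select CJL,X (d=-9/4); attach at lengths (-9/8, -9/8); label the merged cluster CJLX
final tree: (((C:9/4,J:47/4):57/4,L:53/4):-9/8,X:-9/8)
total length: 157/4

C,J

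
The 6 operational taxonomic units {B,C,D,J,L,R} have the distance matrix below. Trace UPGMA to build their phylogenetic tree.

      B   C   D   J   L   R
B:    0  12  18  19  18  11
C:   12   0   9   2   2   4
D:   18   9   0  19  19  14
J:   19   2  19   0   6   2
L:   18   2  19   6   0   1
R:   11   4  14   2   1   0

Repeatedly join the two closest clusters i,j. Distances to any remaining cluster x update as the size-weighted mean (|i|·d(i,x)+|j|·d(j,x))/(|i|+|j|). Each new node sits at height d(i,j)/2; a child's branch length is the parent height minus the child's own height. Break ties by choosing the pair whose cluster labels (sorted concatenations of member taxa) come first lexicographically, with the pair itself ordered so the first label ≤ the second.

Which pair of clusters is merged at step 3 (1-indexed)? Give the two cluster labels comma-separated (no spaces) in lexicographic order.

iteration 1: select L,R (d=1); attach at lengths (1/2, 1/2); label the merged cluster LR
  updated: d(B,LR)=29/2, d(C,LR)=3, d(D,LR)=33/2, d(J,LR)=4
iteration 2: select C,J (d=2); attach at lengths (1, 1); label the merged cluster CJ
  updated: d(B,CJ)=31/2, d(CJ,D)=14, d(CJ,LR)=7/2
iteration 3: select CJ,LR (d=7/2); attach at lengths (3/4, 5/4); label the merged cluster CJLR
  updated: d(B,CJLR)=15, d(CJLR,D)=61/4
iteration 4: select B,CJLR (d=15); attach at lengths (15/2, 23/4); label the merged cluster BCJLR
  updated: d(BCJLR,D)=79/5
iteration 5: select BCJLR,D (d=79/5); attach at lengths (2/5, 79/10); label the merged cluster BCDJLR
final tree: ((B:15/2,((C:1,J:1):3/4,(L:1/2,R:1/2):5/4):23/4):2/5,D:79/10)
total length: 531/20

CJ,LR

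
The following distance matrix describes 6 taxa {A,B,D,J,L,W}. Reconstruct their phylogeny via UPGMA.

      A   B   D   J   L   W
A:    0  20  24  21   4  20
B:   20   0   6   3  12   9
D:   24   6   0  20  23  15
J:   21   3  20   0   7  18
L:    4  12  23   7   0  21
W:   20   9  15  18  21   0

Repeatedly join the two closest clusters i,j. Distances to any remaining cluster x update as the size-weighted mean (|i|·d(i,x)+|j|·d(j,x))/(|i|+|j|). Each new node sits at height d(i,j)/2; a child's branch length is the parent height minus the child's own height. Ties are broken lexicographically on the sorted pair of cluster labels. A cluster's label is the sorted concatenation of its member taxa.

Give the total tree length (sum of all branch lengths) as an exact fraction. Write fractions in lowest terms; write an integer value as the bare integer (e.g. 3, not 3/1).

step 1: merge (B,J) at d=3; branch lengths B→3/2, J→3/2; new cluster BJ
  updated: d(A,BJ)=41/2, d(BJ,D)=13, d(BJ,L)=19/2, d(BJ,W)=27/2
step 2: merge (A,L) at d=4; branch lengths A→2, L→2; new cluster AL
  updated: d(AL,BJ)=15, d(AL,D)=47/2, d(AL,W)=41/2
step 3: merge (BJ,D) at d=13; branch lengths BJ→5, D→13/2; new cluster BDJ
  updated: d(AL,BDJ)=107/6, d(BDJ,W)=14
step 4: merge (BDJ,W) at d=14; branch lengths BDJ→1/2, W→7; new cluster BDJW
  updated: d(AL,BDJW)=37/2
step 5: merge (AL,BDJW) at d=37/2; branch lengths AL→29/4, BDJW→9/4; new cluster ABDJLW
final tree: ((A:2,L:2):29/4,(((B:3/2,J:3/2):5,D:13/2):1/2,W:7):9/4)
total length: 71/2

71/2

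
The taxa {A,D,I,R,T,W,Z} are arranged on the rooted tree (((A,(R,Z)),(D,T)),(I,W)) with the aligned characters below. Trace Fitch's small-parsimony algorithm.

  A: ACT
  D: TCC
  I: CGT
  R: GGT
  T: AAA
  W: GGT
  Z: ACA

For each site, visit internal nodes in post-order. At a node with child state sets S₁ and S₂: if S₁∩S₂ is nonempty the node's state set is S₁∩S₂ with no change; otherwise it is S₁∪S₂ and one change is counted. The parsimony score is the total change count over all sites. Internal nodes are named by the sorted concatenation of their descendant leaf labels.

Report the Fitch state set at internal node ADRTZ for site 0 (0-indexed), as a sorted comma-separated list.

site 0, node RZ: R={G} ∪ Z={A} → {A,G} (+1)
site 0, node ARZ: A={A} ∩ RZ={A,G} → {A} (+0)
site 0, node DT: D={T} ∪ T={A} → {A,T} (+1)
site 0, node ADRTZ: ARZ={A} ∩ DT={A,T} → {A} (+0)
site 0, node IW: I={C} ∪ W={G} → {C,G} (+1)
site 0, node ADIRTWZ: ADRTZ={A} ∪ IW={C,G} → {A,C,G} (+1)
site 1, node RZ: R={G} ∪ Z={C} → {C,G} (+1)
site 1, node ARZ: A={C} ∩ RZ={C,G} → {C} (+0)
site 1, node DT: D={C} ∪ T={A} → {A,C} (+1)
site 1, node ADRTZ: ARZ={C} ∩ DT={A,C} → {C} (+0)
site 1, node IW: I={G} ∩ W={G} → {G} (+0)
site 1, node ADIRTWZ: ADRTZ={C} ∪ IW={G} → {C,G} (+1)
site 2, node RZ: R={T} ∪ Z={A} → {A,T} (+1)
site 2, node ARZ: A={T} ∩ RZ={A,T} → {T} (+0)
site 2, node DT: D={C} ∪ T={A} → {A,C} (+1)
site 2, node ADRTZ: ARZ={T} ∪ DT={A,C} → {A,C,T} (+1)
site 2, node IW: I={T} ∩ W={T} → {T} (+0)
site 2, node ADIRTWZ: ADRTZ={A,C,T} ∩ IW={T} → {T} (+0)
per-site changes: [4, 3, 3]; total = 10

A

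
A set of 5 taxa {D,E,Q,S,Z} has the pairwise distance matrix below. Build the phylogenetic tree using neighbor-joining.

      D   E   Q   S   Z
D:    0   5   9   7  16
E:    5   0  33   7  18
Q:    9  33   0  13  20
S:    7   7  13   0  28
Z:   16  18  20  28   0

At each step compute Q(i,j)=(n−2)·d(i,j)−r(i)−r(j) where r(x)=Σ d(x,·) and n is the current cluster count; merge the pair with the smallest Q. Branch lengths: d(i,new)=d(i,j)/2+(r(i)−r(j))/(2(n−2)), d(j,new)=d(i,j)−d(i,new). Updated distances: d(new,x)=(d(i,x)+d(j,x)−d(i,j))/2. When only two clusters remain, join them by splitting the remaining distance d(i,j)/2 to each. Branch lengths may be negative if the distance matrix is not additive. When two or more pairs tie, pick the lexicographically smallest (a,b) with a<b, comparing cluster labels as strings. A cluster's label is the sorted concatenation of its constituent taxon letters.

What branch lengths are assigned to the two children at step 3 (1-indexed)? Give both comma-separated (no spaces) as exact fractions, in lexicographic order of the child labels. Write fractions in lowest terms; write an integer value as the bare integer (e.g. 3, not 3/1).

19/4,33/4

iteration 1: select E,S (d=7, Q=-97); attach at lengths (29/6, 13/6); label the merged cluster ES
  updated: d(D,ES)=5/2, d(ES,Q)=39/2, d(ES,Z)=39/2
iteration 2: select D,ES (d=5/2, Q=-64); attach at lengths (-9/4, 19/4); label the merged cluster DES
  updated: d(DES,Q)=13, d(DES,Z)=33/2
iteration 3: select DES,Q (d=13, Q=-99/2); attach at lengths (19/4, 33/4); label the merged cluster DEQS
  updated: d(DEQS,Z)=47/4
iteration 4: select DEQS,Z (d=47/4); attach at lengths (47/8, 47/8); label the merged cluster DEQSZ
final tree: (((D:-9/4,(E:29/6,S:13/6):19/4):19/4,Q:33/4):47/8,Z:47/8)
total length: 137/4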